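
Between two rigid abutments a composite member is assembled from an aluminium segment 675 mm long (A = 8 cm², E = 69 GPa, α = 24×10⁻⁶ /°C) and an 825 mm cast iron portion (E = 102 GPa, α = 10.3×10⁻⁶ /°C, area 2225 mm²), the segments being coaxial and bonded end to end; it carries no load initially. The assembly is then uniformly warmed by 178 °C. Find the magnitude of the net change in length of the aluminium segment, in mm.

|ΔL| ≈ 0.505 mm

Free thermal expansion of the whole bar: Σ αᵢΔT Lᵢ = 24×10⁻⁶×178×675 + 10.3×10⁻⁶×178×825 = 4.396 mm.
The rigid supports impose zero overall length change; the single axial force P common to all segments must satisfy P Σ Lᵢ/(AᵢEᵢ) = δ_free.
Σ Lᵢ/(AᵢEᵢ) = 675/(800×69×10³) + 825/(2225×102×10³) = 1.586×10⁻⁵ mm/N.
Hence P = δ_free / Σ(L/AE) = 4.396/1.586×10⁻⁵ = 277.1 kN (compressive).
For the aluminium segment, free thermal change = 24×10⁻⁶×178×675 = 2.884 mm and elastic change from P = 277100×675/(800×69×10³) = 3.389 mm; these oppose, so the net change is 0.505 mm (segment shortens).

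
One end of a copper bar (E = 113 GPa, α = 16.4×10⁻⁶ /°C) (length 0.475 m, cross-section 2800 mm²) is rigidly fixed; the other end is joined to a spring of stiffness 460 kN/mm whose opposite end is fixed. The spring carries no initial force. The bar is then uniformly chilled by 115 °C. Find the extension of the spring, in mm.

δ ≈ 0.53 mm

If the spring were absent the bar would shorten by αΔT L = 16.4×10⁻⁶ × 115 × 475 = 0.8958 mm.
Let P be the tensile force in the spring. The bar extends elastically by PL/(AE) and the spring stretches by P/k; together these equal δ_free.
P [ L/(AE) + 1/k ] = δ_free → P [ 475/(2800×113×10³) + 1/(460×10³) ] = 0.8958.
P = 0.8958 / 3.675×10⁻⁶ = 243800 N.
Spring extension = P/k = 243800/(460×10³) = 0.5299 mm.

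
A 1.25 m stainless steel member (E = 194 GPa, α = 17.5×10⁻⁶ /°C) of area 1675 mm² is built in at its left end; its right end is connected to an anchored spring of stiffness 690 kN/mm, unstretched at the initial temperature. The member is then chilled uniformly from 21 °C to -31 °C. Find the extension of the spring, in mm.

δ ≈ 0.311 mm

Free thermal contraction: δ_free = αΔT L = 17.5×10⁻⁶ × 52 × 1250 = 1.137 mm.
Let P be the tensile force in the spring. The member extends elastically by PL/(AE) and the spring stretches by P/k; together these equal δ_free.
So P = δ_free / [L/(AE) + 1/k] = 1.137 / [ 1250/(1675×194×10³) + 1/(690×10³) ].
P = 1.137 / 5.296×10⁻⁶ = 214800 N.
Spring extension = P/k = 214800/(690×10³) = 0.3113 mm.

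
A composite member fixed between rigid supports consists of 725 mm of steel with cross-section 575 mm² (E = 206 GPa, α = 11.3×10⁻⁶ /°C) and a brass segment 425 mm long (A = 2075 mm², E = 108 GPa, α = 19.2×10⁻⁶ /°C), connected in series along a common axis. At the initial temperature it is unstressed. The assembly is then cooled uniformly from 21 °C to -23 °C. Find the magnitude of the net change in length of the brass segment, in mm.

Free thermal contraction of the whole bar: Σ αᵢΔT Lᵢ = 11.3×10⁻⁶×44×725 + 19.2×10⁻⁶×44×425 = 0.7195 mm.
Since the ends are fixed, an axial force P builds up, equal in every segment, with P · Σ Lᵢ/(AᵢEᵢ) = δ_free.
The series flexibility is Σ Lᵢ/(AᵢEᵢ) = 725/(575×206×10³) + 425/(2075×108×10³) = 8.017×10⁻⁶ mm/N.
P = 0.7195 / 8.017×10⁻⁶ = 89750 N = 89.75 kN, tensile.
For the brass segment, free thermal change = 19.2×10⁻⁶×44×425 = 0.359 mm and elastic change from P = 89750×425/(2075×108×10³) = 0.1702 mm; these oppose, so the net change is 0.189 mm (segment shortens).

|ΔL| ≈ 0.189 mm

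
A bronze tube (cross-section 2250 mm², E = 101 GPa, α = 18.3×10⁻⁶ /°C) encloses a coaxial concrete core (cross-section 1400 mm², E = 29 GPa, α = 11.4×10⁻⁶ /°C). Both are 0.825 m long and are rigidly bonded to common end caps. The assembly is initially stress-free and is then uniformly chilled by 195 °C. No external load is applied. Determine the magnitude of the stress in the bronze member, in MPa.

σ ≈ 20.6 MPa (tensile)

Both members must finish at the same length. With the larger α, the bronze tends to over-contract; the plates restrain it, putting the bronze in tension and the concrete in compression. With no external load the two internal forces are equal and opposite, magnitude P.
Compatibility of the two members (thermal + elastic change equal): (α₁ − α₂)ΔT = P·[1/(A₁E₁) + 1/(A₂E₂)].
|α₁ − α₂|·ΔT = 6.9×10⁻⁶ × 195 = 0.001345.
1/(A₁E₁) + 1/(A₂E₂) = 1/(2250×101×10³) + 1/(1400×29×10³) = 2.903×10⁻⁸ N⁻¹.
So P = 0.001345 / 2.903×10⁻⁸ = 46.35 kN.
σ_{bronze} = P/A₁ = 46350/2250 = 20.6 MPa, tensile.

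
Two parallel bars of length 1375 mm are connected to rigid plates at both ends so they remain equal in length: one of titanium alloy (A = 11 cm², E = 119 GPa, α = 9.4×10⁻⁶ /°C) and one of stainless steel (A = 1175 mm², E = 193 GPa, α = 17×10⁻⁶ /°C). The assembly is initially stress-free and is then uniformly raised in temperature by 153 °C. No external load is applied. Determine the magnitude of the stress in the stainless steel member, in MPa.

The stainless steel has the larger α, so on heating it would change length more than the titanium alloy if both were free. The rigid plates force a common final length, so the stainless steel is put into compression and the titanium alloy into tension, with equal and opposite forces P (no external load).
Setting the final lengths equal and cancelling L: (α₁ − α₂)ΔT = P/(A₁E₁) + P/(A₂E₂).
|α₁ − α₂|·ΔT = 7.6×10⁻⁶ × 153 = 0.001163.
1/(A₁E₁) + 1/(A₂E₂) = 1/(1100×119×10³) + 1/(1175×193×10³) = 1.205×10⁻⁸ N⁻¹.
P = 0.001163 / 1.205×10⁻⁸ = 96510 N = 96.51 kN.
σ_{stainless steel} = P/A₂ = 96510/1175 = 82.13 MPa, compressive.

σ ≈ 82.1 MPa (compressive)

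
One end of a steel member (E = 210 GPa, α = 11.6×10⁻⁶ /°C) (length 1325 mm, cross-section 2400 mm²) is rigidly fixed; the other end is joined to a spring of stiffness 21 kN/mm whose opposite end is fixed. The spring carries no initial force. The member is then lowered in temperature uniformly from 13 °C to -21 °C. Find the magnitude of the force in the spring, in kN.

Free thermal contraction: δ_free = αΔT L = 11.6×10⁻⁶ × 34 × 1325 = 0.5226 mm.
Let P be the tensile force in the spring. The member extends elastically by PL/(AE) and the spring stretches by P/k; together these equal δ_free.
So P = δ_free / [L/(AE) + 1/k] = 0.5226 / [ 1325/(2400×210×10³) + 1/(21×10³) ].
P = 0.5226 / 5.025×10⁻⁵ = 10400 N.

P ≈ 10.4 kN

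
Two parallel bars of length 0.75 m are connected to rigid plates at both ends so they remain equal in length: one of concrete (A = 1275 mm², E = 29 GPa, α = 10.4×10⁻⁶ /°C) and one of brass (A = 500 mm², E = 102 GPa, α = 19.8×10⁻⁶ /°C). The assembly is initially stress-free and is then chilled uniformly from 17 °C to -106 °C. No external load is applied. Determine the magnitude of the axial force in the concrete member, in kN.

The brass has the larger α, so on cooling it would change length more than the concrete if both were free. The rigid plates force a common final length, so the brass is put into tension and the concrete into compression, with equal and opposite forces P (no external load).
Equating the net (thermal + elastic) strains gives |α₁ − α₂|·ΔT = P·[1/(A₁E₁) + 1/(A₂E₂)].
|α₁ − α₂|·ΔT = 9.4×10⁻⁶ × 123 = 0.001156.
1/(A₁E₁) + 1/(A₂E₂) = 1/(1275×29×10³) + 1/(500×102×10³) = 4.665×10⁻⁸ N⁻¹.
So P = 0.001156 / 4.665×10⁻⁸ = 24.78 kN.

P ≈ 24.8 kN (compressive in the concrete)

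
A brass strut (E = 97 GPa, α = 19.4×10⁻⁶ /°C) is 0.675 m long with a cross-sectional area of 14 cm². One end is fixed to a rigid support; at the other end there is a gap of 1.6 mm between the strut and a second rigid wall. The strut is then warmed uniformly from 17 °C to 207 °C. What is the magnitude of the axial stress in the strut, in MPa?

σ ≈ 128 MPa (compressive)

If the wall were absent the strut would grow by αΔT L = 19.4×10⁻⁶ × 190 × 675 = 2.488 mm.
The gap closes (δ_free > 1.6 mm) and the wall then resists a further 2.488 − 1.6 = 0.888 mm of expansion.
So σ = E(δ_free − g)/L = 97×10³ × 0.888/675 = 127.6 MPa.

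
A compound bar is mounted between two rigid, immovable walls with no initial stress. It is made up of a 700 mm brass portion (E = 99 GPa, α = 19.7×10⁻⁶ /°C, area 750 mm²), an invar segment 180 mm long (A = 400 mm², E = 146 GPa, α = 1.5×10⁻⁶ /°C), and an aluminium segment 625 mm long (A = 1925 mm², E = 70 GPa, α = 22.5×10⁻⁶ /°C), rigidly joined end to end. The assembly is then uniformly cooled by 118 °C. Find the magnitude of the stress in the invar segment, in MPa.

σ ≈ 484 MPa (tensile)

Free thermal contraction of the whole bar: Σ αᵢΔT Lᵢ = 19.7×10⁻⁶×118×700 + 1.5×10⁻⁶×118×180 + 22.5×10⁻⁶×118×625 = 3.318 mm.
The walls prevent any net length change, so an axial force P (same in every segment) develops. Compatibility: P · Σ Lᵢ/(AᵢEᵢ) = δ_free.
Σ Lᵢ/(AᵢEᵢ) = 700/(750×99×10³) + 180/(400×146×10³) + 625/(1925×70×10³) = 1.715×10⁻⁵ mm/N.
P = 3.318 / 1.715×10⁻⁵ = 193500 N = 193.5 kN, tensile.
σ_{invar} = P / A = 193500 / 400 = 483.8 MPa.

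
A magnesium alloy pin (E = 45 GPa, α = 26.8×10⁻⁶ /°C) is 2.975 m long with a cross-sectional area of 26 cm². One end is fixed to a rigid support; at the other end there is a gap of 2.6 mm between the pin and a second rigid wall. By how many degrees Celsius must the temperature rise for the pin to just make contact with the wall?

Contact occurs when the free expansion equals the gap: αΔT L = 2.6 mm.
ΔT = 2.6 / (26.8×10⁻⁶ × 2975) = 32.61 °C.

ΔT ≈ 32.6 °C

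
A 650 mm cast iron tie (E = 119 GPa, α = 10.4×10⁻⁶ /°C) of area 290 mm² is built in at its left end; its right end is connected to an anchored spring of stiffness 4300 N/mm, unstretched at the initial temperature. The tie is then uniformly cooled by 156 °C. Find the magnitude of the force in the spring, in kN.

P ≈ 4.19 kN

Free thermal contraction: δ_free = αΔT L = 10.4×10⁻⁶ × 156 × 650 = 1.055 mm.
With a force P in the spring, the elastic change of the tie is PL/(AE) and that of the spring is P/k; compatibility requires their sum to equal δ_free.
P [ L/(AE) + 1/k ] = δ_free → P [ 650/(290×119×10³) + 1/(4300) ] = 1.055.
P = 1.055 / 0.0002514 = 4195 N.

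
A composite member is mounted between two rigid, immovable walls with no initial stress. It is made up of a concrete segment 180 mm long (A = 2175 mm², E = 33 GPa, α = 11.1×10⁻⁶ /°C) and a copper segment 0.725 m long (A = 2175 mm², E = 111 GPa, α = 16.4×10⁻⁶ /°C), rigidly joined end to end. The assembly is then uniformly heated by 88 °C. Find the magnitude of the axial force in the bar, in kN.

With the walls removed the bar would change length by δ_free = Σ αᵢΔT Lᵢ = 11.1×10⁻⁶×88×180 + 16.4×10⁻⁶×88×725 = 1.222 mm.
The walls prevent any net length change, so an axial force P (same in every segment) develops. Compatibility: P · Σ Lᵢ/(AᵢEᵢ) = δ_free.
The series flexibility is Σ Lᵢ/(AᵢEᵢ) = 180/(2175×33×10³) + 725/(2175×111×10³) = 5.511×10⁻⁶ mm/N.
Hence P = δ_free / Σ(L/AE) = 1.222/5.511×10⁻⁶ = 221.8 kN (compressive).

P ≈ 222 kN (compressive)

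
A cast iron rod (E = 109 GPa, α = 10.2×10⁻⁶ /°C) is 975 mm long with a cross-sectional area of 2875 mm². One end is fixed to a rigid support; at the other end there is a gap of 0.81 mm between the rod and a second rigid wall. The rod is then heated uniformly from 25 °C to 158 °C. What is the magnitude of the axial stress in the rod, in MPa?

σ ≈ 57.3 MPa (compressive)

If the wall were absent the rod would grow by αΔT L = 10.2×10⁻⁶ × 133 × 975 = 1.323 mm.
The gap closes (δ_free > 0.81 mm) and the wall then resists a further 1.323 − 0.81 = 0.5127 mm of expansion.
So σ = E(δ_free − g)/L = 109×10³ × 0.5127/975 = 57.32 MPa.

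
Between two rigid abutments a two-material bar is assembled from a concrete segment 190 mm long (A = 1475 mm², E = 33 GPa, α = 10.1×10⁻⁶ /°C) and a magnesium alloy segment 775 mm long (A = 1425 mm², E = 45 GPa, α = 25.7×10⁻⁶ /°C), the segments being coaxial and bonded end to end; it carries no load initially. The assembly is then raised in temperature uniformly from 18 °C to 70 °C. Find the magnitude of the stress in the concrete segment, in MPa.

σ ≈ 48.1 MPa (compressive)

Free thermal expansion of the whole bar: Σ αᵢΔT Lᵢ = 10.1×10⁻⁶×52×190 + 25.7×10⁻⁶×52×775 = 1.135 mm.
The rigid supports impose zero overall length change; the single axial force P common to all segments must satisfy P Σ Lᵢ/(AᵢEᵢ) = δ_free.
The series flexibility is Σ Lᵢ/(AᵢEᵢ) = 190/(1475×33×10³) + 775/(1425×45×10³) = 1.599×10⁻⁵ mm/N.
Hence P = δ_free / Σ(L/AE) = 1.135/1.599×10⁻⁵ = 71.02 kN (compressive).
σ_{concrete} = P / A = 71020 / 1475 = 48.15 MPa.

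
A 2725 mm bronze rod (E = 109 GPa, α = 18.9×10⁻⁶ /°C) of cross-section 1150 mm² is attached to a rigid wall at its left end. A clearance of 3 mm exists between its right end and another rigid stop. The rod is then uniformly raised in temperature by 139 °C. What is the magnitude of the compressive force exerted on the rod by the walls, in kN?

P ≈ 191 kN

If the wall were absent the rod would grow by αΔT L = 18.9×10⁻⁶ × 139 × 2725 = 7.159 mm.
After closing the 3 mm clearance, 7.159 − 3 = 4.159 mm of expansion remains to be suppressed by the wall.
Compatibility: PL/(AE) = 4.159 mm, so σ = P/A = E × (4.159/2725) = 166.4 MPa.
Force on the wall = σA = 166.4 × 1150 mm² = 191.3 kN.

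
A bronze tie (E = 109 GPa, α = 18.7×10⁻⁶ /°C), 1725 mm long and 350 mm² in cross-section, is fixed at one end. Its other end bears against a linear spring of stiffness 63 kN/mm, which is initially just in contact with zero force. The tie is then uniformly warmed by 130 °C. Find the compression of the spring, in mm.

If the spring were absent the tie would lengthen by αΔT L = 18.7×10⁻⁶ × 130 × 1725 = 4.193 mm.
Let P be the compressive force at the spring. The tie shortens elastically by PL/(AE) and the spring compresses by P/k; together these equal δ_free.
P [ L/(AE) + 1/k ] = δ_free → P [ 1725/(350×109×10³) + 1/(63×10³) ] = 4.193.
P = 4.193 / 6.109×10⁻⁵ = 68650 N.
Spring compression = P/k = 68650/(63×10³) = 1.09 mm.

δ ≈ 1.09 mm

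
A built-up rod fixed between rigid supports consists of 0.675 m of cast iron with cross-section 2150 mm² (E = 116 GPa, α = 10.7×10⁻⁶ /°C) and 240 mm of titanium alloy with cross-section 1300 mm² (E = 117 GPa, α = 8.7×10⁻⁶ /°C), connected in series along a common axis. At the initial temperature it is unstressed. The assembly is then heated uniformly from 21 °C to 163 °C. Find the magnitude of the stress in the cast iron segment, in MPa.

With the walls removed the bar would change length by δ_free = Σ αᵢΔT Lᵢ = 10.7×10⁻⁶×142×675 + 8.7×10⁻⁶×142×240 = 1.322 mm.
Since the ends are fixed, an axial force P builds up, equal in every segment, with P · Σ Lᵢ/(AᵢEᵢ) = δ_free.
The series flexibility is Σ Lᵢ/(AᵢEᵢ) = 675/(2150×116×10³) + 240/(1300×117×10³) = 4.284×10⁻⁶ mm/N.
So P = 1.322 / 4.284×10⁻⁶ = 308.6 kN, compressive.
σ_{cast iron} = P / A = 308600 / 2150 = 143.5 MPa.

σ ≈ 144 MPa (compressive)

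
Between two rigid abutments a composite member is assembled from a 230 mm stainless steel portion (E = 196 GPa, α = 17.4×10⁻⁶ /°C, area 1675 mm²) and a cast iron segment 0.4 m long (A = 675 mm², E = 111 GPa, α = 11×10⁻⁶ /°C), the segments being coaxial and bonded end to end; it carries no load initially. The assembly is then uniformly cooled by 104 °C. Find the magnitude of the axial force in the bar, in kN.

P ≈ 145 kN (tensile)

Free thermal contraction of the whole bar: Σ αᵢΔT Lᵢ = 17.4×10⁻⁶×104×230 + 11×10⁻⁶×104×400 = 0.8738 mm.
Since the ends are fixed, an axial force P builds up, equal in every segment, with P · Σ Lᵢ/(AᵢEᵢ) = δ_free.
The series flexibility is Σ Lᵢ/(AᵢEᵢ) = 230/(1675×196×10³) + 400/(675×111×10³) = 6.039×10⁻⁶ mm/N.
Hence P = δ_free / Σ(L/AE) = 0.8738/6.039×10⁻⁶ = 144.7 kN (tensile).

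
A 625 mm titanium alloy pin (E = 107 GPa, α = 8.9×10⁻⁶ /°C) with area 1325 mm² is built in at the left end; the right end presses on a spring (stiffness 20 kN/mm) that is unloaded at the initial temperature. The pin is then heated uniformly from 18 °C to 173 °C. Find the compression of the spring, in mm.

δ ≈ 0.792 mm

If the spring were absent the pin would lengthen by αΔT L = 8.9×10⁻⁶ × 155 × 625 = 0.8622 mm.
Let P be the compressive force at the spring. The pin shortens elastically by PL/(AE) and the spring compresses by P/k; together these equal δ_free.
So P = δ_free / [L/(AE) + 1/k] = 0.8622 / [ 625/(1325×107×10³) + 1/(20×10³) ].
P = 0.8622 / 5.441×10⁻⁵ = 15850 N.
Spring compression = P/k = 15850/(20×10³) = 0.7923 mm.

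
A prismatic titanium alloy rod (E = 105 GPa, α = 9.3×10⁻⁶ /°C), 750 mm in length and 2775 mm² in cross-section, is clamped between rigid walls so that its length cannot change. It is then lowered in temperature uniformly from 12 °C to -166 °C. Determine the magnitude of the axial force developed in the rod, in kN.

The ends cannot move, so σ = EαΔT = 105×10³ × 9.3×10⁻⁶ × 178 = 173.8 MPa.
P = AEαΔT = 2775 × 105×10³ × 9.3×10⁻⁶ × 178 = 482.3 kN (tensile).

P ≈ 482 kN (tensile)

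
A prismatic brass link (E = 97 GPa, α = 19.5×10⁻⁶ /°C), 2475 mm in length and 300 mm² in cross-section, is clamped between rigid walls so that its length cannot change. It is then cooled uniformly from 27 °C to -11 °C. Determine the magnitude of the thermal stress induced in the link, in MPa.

σ ≈ 71.9 MPa (tensile)

Because both ends are immovable the net strain is zero, and the suppressed thermal strain is αΔT = 19.5×10⁻⁶ × 38 = 741×10⁻⁶.
σ = EαΔT = 97×10³ × 19.5×10⁻⁶ × 38 = 71.88 MPa (tensile; the link is trying to contract).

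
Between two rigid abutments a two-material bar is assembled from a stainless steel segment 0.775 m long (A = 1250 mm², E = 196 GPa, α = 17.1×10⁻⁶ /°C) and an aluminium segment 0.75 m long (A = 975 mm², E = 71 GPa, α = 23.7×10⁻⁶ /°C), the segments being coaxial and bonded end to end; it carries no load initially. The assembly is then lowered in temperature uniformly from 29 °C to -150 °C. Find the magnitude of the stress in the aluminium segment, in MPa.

σ ≈ 407 MPa (tensile)

With the walls removed the bar would change length by δ_free = Σ αᵢΔT Lᵢ = 17.1×10⁻⁶×179×775 + 23.7×10⁻⁶×179×750 = 5.554 mm.
The rigid supports impose zero overall length change; the single axial force P common to all segments must satisfy P Σ Lᵢ/(AᵢEᵢ) = δ_free.
Σ Lᵢ/(AᵢEᵢ) = 775/(1250×196×10³) + 750/(975×71×10³) = 1.4×10⁻⁵ mm/N.
Hence P = δ_free / Σ(L/AE) = 5.554/1.4×10⁻⁵ = 396.8 kN (tensile).
σ_{aluminium} = P / A = 396800 / 975 = 407 MPa.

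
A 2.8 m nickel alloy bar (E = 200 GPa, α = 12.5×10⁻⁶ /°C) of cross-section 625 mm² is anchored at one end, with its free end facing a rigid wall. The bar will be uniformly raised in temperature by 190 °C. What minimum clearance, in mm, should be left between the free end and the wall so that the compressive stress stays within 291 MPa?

Free expansion if unrestrained: δ_free = αΔT L = 12.5×10⁻⁶ × 190 × 2800 = 6.65 mm.
A stress of 291 MPa corresponds to the wall pushing the bar back by σL/E = 291×2800/(200×10³) = 4.074 mm.
The gap must absorb the remainder: g_min = 6.65 − 4.074 = 2.576 mm.

g ≈ 2.58 mm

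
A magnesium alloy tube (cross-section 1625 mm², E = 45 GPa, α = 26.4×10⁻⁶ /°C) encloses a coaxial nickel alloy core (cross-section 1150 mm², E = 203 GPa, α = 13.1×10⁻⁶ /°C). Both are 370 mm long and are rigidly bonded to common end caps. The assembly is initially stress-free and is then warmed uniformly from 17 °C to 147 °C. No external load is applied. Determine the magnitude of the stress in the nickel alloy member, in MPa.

The magnesium alloy has the larger α, so on heating it would change length more than the nickel alloy if both were free. The rigid plates force a common final length, so the magnesium alloy is put into compression and the nickel alloy into tension, with equal and opposite forces P (no external load).
Setting the final lengths equal and cancelling L: (α₁ − α₂)ΔT = P/(A₁E₁) + P/(A₂E₂).
|α₁ − α₂|·ΔT = 13.3×10⁻⁶ × 130 = 0.001729.
1/(A₁E₁) + 1/(A₂E₂) = 1/(1625×45×10³) + 1/(1150×203×10³) = 1.796×10⁻⁸ N⁻¹.
So P = 0.001729 / 1.796×10⁻⁸ = 96.28 kN.
σ_{nickel alloy} = P/A₂ = 96280/1150 = 83.72 MPa, tensile.

σ ≈ 83.7 MPa (tensile)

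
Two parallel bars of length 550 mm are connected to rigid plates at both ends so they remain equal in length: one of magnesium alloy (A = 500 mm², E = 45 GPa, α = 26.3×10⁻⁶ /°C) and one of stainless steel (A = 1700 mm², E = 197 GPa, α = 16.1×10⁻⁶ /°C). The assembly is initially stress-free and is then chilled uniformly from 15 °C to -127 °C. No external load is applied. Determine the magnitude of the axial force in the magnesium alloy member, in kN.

P ≈ 30.5 kN (tensile in the magnesium alloy)

Equilibrium of a rigid end plate with no external load gives equal and opposite internal forces ±P in the two members. Since α_{magnesium alloy} > α_{stainless steel}, cooling drives the magnesium alloy into tension and the stainless steel into compression.
Compatibility of the two members (thermal + elastic change equal): (α₁ − α₂)ΔT = P·[1/(A₁E₁) + 1/(A₂E₂)].
|α₁ − α₂|·ΔT = 10.2×10⁻⁶ × 142 = 0.001448.
1/(A₁E₁) + 1/(A₂E₂) = 1/(500×45×10³) + 1/(1700×197×10³) = 4.743×10⁻⁸ N⁻¹.
P = 0.001448 / 4.743×10⁻⁸ = 30540 N = 30.54 kN.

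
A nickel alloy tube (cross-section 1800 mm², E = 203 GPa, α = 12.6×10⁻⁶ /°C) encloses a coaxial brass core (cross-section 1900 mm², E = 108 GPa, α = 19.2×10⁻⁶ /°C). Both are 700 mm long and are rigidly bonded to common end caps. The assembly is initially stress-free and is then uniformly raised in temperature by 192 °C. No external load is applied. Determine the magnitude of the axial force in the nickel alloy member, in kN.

P ≈ 167 kN (tensile in the nickel alloy)

Both members must finish at the same length. With the larger α, the brass tends to over-expand; the plates restrain it, putting the brass in compression and the nickel alloy in tension. With no external load the two internal forces are equal and opposite, magnitude P.
Compatibility of the two members (thermal + elastic change equal): (α₁ − α₂)ΔT = P·[1/(A₁E₁) + 1/(A₂E₂)].
|α₁ − α₂|·ΔT = 6.6×10⁻⁶ × 192 = 0.001267.
1/(A₁E₁) + 1/(A₂E₂) = 1/(1800×203×10³) + 1/(1900×108×10³) = 7.61×10⁻⁹ N⁻¹.
P = 0.001267 / 7.61×10⁻⁹ = 166500 N = 166.5 kN.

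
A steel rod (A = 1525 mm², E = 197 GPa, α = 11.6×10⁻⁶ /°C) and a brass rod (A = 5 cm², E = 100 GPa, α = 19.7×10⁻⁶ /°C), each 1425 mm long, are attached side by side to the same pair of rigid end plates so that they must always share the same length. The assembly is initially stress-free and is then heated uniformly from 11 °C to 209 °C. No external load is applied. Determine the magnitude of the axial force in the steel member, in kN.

P ≈ 68.7 kN (tensile in the steel)

Equilibrium of a rigid end plate with no external load gives equal and opposite internal forces ±P in the two members. Since α_{brass} > α_{steel}, heating drives the brass into compression and the steel into tension.
Equating the net (thermal + elastic) strains gives |α₁ − α₂|·ΔT = P·[1/(A₁E₁) + 1/(A₂E₂)].
|α₁ − α₂|·ΔT = 8.1×10⁻⁶ × 198 = 0.001604.
1/(A₁E₁) + 1/(A₂E₂) = 1/(1525×197×10³) + 1/(500×100×10³) = 2.333×10⁻⁸ N⁻¹.
So P = 0.001604 / 2.333×10⁻⁸ = 68.75 kN.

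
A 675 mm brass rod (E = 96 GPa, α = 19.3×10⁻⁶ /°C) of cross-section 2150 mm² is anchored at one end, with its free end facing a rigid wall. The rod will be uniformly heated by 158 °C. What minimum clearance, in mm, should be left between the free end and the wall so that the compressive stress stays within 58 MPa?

With no wall the rod would lengthen by αΔT L = 19.3×10⁻⁶ × 158 × 675 = 2.058 mm.
At the allowable stress the elastic shortening the wall may impose is σL/E = 58 × 675 / (96×10³) = 0.4078 mm.
The gap must absorb the remainder: g_min = 2.058 − 0.4078 = 1.651 mm.

g ≈ 1.65 mm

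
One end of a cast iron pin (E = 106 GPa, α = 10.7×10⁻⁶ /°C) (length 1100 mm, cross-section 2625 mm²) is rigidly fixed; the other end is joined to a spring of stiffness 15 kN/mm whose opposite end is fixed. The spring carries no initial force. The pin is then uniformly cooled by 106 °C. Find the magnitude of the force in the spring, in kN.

Free thermal contraction: δ_free = αΔT L = 10.7×10⁻⁶ × 106 × 1100 = 1.248 mm.
Let P be the tensile force in the spring. The pin extends elastically by PL/(AE) and the spring stretches by P/k; together these equal δ_free.
P [ L/(AE) + 1/k ] = δ_free → P [ 1100/(2625×106×10³) + 1/(15×10³) ] = 1.248.
P = 1.248 / 7.062×10⁻⁵ = 17670 N.

P ≈ 17.7 kN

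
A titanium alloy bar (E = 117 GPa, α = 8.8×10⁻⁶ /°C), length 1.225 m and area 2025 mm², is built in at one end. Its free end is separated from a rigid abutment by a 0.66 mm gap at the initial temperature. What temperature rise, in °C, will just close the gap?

Contact occurs when the free expansion equals the gap: αΔT L = 0.66 mm.
So ΔT = g/(αL) = 0.66/(8.8×10⁻⁶ × 1225) = 61.22 °C.

ΔT ≈ 61.2 °C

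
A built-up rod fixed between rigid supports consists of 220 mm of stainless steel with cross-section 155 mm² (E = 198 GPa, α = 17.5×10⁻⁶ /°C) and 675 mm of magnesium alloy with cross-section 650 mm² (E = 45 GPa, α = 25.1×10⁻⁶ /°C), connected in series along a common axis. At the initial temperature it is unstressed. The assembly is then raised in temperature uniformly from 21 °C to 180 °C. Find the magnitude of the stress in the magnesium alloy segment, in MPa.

With the walls removed the bar would change length by δ_free = Σ αᵢΔT Lᵢ = 17.5×10⁻⁶×159×220 + 25.1×10⁻⁶×159×675 = 3.306 mm.
The walls prevent any net length change, so an axial force P (same in every segment) develops. Compatibility: P · Σ Lᵢ/(AᵢEᵢ) = δ_free.
Σ Lᵢ/(AᵢEᵢ) = 220/(155×198×10³) + 675/(650×45×10³) = 3.025×10⁻⁵ mm/N.
Hence P = δ_free / Σ(L/AE) = 3.306/3.025×10⁻⁵ = 109.3 kN (compressive).
σ_{magnesium alloy} = P / A = 109300 / 650 = 168.2 MPa.

σ ≈ 168 MPa (compressive)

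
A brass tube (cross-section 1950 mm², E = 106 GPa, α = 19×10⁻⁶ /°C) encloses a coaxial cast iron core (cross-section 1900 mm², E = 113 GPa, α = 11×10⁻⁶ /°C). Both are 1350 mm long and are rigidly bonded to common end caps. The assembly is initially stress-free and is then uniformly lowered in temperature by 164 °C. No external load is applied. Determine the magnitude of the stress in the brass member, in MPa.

σ ≈ 70.9 MPa (tensile)

Equilibrium of a rigid end plate with no external load gives equal and opposite internal forces ±P in the two members. Since α_{brass} > α_{cast iron}, cooling drives the brass into tension and the cast iron into compression.
Equating the net (thermal + elastic) strains gives |α₁ − α₂|·ΔT = P·[1/(A₁E₁) + 1/(A₂E₂)].
|α₁ − α₂|·ΔT = 8×10⁻⁶ × 164 = 0.001312.
1/(A₁E₁) + 1/(A₂E₂) = 1/(1950×106×10³) + 1/(1900×113×10³) = 9.496×10⁻⁹ N⁻¹.
P = 0.001312 / 9.496×10⁻⁹ = 138200 N = 138.2 kN.
σ_{brass} = P/A₁ = 138200/1950 = 70.86 MPa, tensile.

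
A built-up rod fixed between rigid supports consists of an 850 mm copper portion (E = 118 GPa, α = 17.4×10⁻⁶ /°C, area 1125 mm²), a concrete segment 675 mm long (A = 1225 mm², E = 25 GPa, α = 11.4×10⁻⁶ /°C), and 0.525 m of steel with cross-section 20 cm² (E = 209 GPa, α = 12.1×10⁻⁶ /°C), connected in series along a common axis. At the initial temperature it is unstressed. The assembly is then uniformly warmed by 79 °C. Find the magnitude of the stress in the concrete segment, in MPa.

With the walls removed the bar would change length by δ_free = Σ αᵢΔT Lᵢ = 17.4×10⁻⁶×79×850 + 11.4×10⁻⁶×79×675 + 12.1×10⁻⁶×79×525 = 2.278 mm.
The walls prevent any net length change, so an axial force P (same in every segment) develops. Compatibility: P · Σ Lᵢ/(AᵢEᵢ) = δ_free.
Σ Lᵢ/(AᵢEᵢ) = 850/(1125×118×10³) + 675/(1225×25×10³) + 525/(2000×209×10³) = 2.97×10⁻⁵ mm/N.
Hence P = δ_free / Σ(L/AE) = 2.278/2.97×10⁻⁵ = 76.71 kN (compressive).
σ_{concrete} = P / A = 76710 / 1225 = 62.62 MPa.

σ ≈ 62.6 MPa (compressive)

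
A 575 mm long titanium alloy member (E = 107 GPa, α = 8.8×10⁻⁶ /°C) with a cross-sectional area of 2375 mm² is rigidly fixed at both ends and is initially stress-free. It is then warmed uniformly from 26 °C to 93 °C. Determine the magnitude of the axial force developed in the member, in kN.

Full restraint means ε = 0, so the stress is σ = EαΔT = 107×10³ × 8.8×10⁻⁶ × 67 = 63.09 MPa.
P = AEαΔT = 2375 × 107×10³ × 8.8×10⁻⁶ × 67 = 149.8 kN (compressive).

P ≈ 150 kN (compressive)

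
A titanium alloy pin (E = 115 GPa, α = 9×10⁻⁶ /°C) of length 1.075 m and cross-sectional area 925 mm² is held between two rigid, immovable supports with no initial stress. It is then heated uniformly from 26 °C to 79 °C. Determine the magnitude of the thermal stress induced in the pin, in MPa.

Because both ends are immovable the net strain is zero, and the suppressed thermal strain is αΔT = 9×10⁻⁶ × 53 = 477×10⁻⁶.
The stress required to suppress this strain is σ = Eε = 115×10³ × 477×10⁻⁶ = 54.85 MPa, compressive since the pin is trying to expand.

σ ≈ 54.9 MPa (compressive)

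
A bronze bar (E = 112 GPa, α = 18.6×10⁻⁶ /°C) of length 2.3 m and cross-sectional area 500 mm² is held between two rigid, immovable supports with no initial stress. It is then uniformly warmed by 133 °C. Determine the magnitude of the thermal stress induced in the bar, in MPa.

The supports are rigid, so the total axial strain is zero. The restrained thermal strain is ε = αΔT = 18.6×10⁻⁶ × 133 = 2473.8×10⁻⁶.
The stress required to suppress this strain is σ = Eε = 112×10³ × 2473.8×10⁻⁶ = 277.1 MPa, compressive since the bar is trying to expand.

σ ≈ 277 MPa (compressive)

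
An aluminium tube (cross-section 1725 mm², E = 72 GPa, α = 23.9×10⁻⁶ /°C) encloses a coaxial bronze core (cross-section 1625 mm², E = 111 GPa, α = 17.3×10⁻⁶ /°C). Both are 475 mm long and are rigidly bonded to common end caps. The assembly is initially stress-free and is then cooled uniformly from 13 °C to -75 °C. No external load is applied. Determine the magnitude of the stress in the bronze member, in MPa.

σ ≈ 26.3 MPa (compressive)

The aluminium has the larger α, so on cooling it would change length more than the bronze if both were free. The rigid plates force a common final length, so the aluminium is put into tension and the bronze into compression, with equal and opposite forces P (no external load).
Equating the net (thermal + elastic) strains gives |α₁ − α₂|·ΔT = P·[1/(A₁E₁) + 1/(A₂E₂)].
|α₁ − α₂|·ΔT = 6.6×10⁻⁶ × 88 = 0.0005808.
1/(A₁E₁) + 1/(A₂E₂) = 1/(1725×72×10³) + 1/(1625×111×10³) = 1.36×10⁻⁸ N⁻¹.
So P = 0.0005808 / 1.36×10⁻⁸ = 42.72 kN.
σ_{bronze} = P/A₂ = 42720/1625 = 26.29 MPa, compressive.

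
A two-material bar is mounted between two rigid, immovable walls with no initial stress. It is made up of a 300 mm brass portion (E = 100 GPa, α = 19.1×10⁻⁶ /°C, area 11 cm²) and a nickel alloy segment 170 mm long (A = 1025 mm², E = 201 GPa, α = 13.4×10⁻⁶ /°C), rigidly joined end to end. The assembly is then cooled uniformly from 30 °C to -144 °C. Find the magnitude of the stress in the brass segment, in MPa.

Free thermal contraction of the whole bar: Σ αᵢΔT Lᵢ = 19.1×10⁻⁶×174×300 + 13.4×10⁻⁶×174×170 = 1.393 mm.
The rigid supports impose zero overall length change; the single axial force P common to all segments must satisfy P Σ Lᵢ/(AᵢEᵢ) = δ_free.
The series flexibility is Σ Lᵢ/(AᵢEᵢ) = 300/(1100×100×10³) + 170/(1025×201×10³) = 3.552×10⁻⁶ mm/N.
Hence P = δ_free / Σ(L/AE) = 1.393/3.552×10⁻⁶ = 392.2 kN (tensile).
σ_{brass} = P / A = 392200 / 1100 = 356.6 MPa.

σ ≈ 357 MPa (tensile)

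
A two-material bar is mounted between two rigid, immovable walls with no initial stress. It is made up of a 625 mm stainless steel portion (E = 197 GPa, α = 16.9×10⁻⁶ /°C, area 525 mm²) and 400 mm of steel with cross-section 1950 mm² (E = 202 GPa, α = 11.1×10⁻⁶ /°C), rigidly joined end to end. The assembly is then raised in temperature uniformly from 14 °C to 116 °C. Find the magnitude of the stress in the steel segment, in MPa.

σ ≈ 111 MPa (compressive)

With the walls removed the bar would change length by δ_free = Σ αᵢΔT Lᵢ = 16.9×10⁻⁶×102×625 + 11.1×10⁻⁶×102×400 = 1.53 mm.
The walls prevent any net length change, so an axial force P (same in every segment) develops. Compatibility: P · Σ Lᵢ/(AᵢEᵢ) = δ_free.
Σ Lᵢ/(AᵢEᵢ) = 625/(525×197×10³) + 400/(1950×202×10³) = 7.059×10⁻⁶ mm/N.
Hence P = δ_free / Σ(L/AE) = 1.53/7.059×10⁻⁶ = 216.8 kN (compressive).
σ_{steel} = P / A = 216800 / 1950 = 111.2 MPa.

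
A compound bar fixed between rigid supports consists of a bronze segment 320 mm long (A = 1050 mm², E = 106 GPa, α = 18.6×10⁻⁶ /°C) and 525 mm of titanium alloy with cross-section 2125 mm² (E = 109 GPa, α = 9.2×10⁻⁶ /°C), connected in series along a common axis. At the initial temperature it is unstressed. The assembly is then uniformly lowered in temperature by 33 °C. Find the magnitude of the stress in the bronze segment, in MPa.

σ ≈ 65.9 MPa (tensile)

With the walls removed the bar would change length by δ_free = Σ αᵢΔT Lᵢ = 18.6×10⁻⁶×33×320 + 9.2×10⁻⁶×33×525 = 0.3558 mm.
The rigid supports impose zero overall length change; the single axial force P common to all segments must satisfy P Σ Lᵢ/(AᵢEᵢ) = δ_free.
The series flexibility is Σ Lᵢ/(AᵢEᵢ) = 320/(1050×106×10³) + 525/(2125×109×10³) = 5.142×10⁻⁶ mm/N.
So P = 0.3558 / 5.142×10⁻⁶ = 69.2 kN, tensile.
σ_{bronze} = P / A = 69200 / 1050 = 65.9 MPa.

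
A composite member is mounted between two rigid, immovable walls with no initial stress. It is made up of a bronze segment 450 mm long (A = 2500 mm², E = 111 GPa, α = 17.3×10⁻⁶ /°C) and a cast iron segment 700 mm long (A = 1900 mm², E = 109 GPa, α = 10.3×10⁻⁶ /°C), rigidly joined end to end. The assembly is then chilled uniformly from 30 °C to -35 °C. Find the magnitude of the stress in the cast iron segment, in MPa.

σ ≈ 103 MPa (tensile)

If the supports were absent, the total length change would be Σ αᵢΔT Lᵢ = 17.3×10⁻⁶×65×450 + 10.3×10⁻⁶×65×700 = 0.9747 mm.
The rigid supports impose zero overall length change; the single axial force P common to all segments must satisfy P Σ Lᵢ/(AᵢEᵢ) = δ_free.
Σ Lᵢ/(AᵢEᵢ) = 450/(2500×111×10³) + 700/(1900×109×10³) = 5.002×10⁻⁶ mm/N.
P = 0.9747 / 5.002×10⁻⁶ = 194900 N = 194.9 kN, tensile.
σ_{cast iron} = P / A = 194900 / 1900 = 102.6 MPa.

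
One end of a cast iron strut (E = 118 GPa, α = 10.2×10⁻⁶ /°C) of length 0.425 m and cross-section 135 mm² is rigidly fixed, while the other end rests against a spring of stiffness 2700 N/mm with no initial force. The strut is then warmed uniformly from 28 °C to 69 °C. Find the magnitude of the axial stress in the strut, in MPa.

σ ≈ 3.32 MPa (compressive)

The unrestrained thermal change is αΔT L = 10.2×10⁻⁶ × 41 × 425 = 0.1777 mm.
Let P be the compressive force at the spring. The strut shortens elastically by PL/(AE) and the spring compresses by P/k; together these equal δ_free.
So P = δ_free / [L/(AE) + 1/k] = 0.1777 / [ 425/(135×118×10³) + 1/(2700) ].
P = 0.1777 / 0.000397 = 447.6 N.
σ = P/A = 447.6/135 = 3.316 MPa.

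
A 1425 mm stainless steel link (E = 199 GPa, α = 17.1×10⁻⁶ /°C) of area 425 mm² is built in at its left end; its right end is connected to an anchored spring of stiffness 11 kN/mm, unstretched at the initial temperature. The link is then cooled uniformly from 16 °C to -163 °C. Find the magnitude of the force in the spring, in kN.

P ≈ 40.5 kN

The unrestrained thermal change is αΔT L = 17.1×10⁻⁶ × 179 × 1425 = 4.362 mm.
With a force P in the spring, the elastic change of the link is PL/(AE) and that of the spring is P/k; compatibility requires their sum to equal δ_free.
P [ L/(AE) + 1/k ] = δ_free → P [ 1425/(425×199×10³) + 1/(11×10³) ] = 4.362.
P = 4.362 / 0.0001078 = 40480 N.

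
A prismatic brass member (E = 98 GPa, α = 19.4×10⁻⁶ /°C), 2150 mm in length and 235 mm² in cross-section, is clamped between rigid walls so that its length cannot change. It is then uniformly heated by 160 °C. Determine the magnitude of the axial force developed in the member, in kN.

With zero net strain, σ = E·αΔT = 98 GPa × 19.4×10⁻⁶ × 160 = 304.2 MPa.
P = AEαΔT = 235 × 98×10³ × 19.4×10⁻⁶ × 160 = 71.49 kN (compressive).

P ≈ 71.5 kN (compressive)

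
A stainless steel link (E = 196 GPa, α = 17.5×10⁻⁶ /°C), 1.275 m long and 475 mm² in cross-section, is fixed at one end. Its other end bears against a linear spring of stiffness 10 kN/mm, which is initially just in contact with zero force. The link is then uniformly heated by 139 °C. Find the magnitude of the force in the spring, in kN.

The unrestrained thermal change is αΔT L = 17.5×10⁻⁶ × 139 × 1275 = 3.101 mm.
With a force P in the spring, the elastic change of the link is PL/(AE) and that of the spring is P/k; compatibility requires their sum to equal δ_free.
P [ L/(AE) + 1/k ] = δ_free → P [ 1275/(475×196×10³) + 1/(10×10³) ] = 3.101.
P = 3.101 / 0.0001137 = 27280 N.

P ≈ 27.3 kN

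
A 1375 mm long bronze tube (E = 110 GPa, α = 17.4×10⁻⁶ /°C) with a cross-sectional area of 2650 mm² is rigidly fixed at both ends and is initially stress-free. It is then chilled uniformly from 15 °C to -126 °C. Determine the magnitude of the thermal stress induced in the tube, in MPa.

Because both ends are immovable the net strain is zero, and the suppressed thermal strain is αΔT = 17.4×10⁻⁶ × 141 = 2453.4×10⁻⁶.
Hence σ = E·αΔT = 110×10³ × 2453.4×10⁻⁶ = 269.9 MPa, tensile.

σ ≈ 270 MPa (tensile)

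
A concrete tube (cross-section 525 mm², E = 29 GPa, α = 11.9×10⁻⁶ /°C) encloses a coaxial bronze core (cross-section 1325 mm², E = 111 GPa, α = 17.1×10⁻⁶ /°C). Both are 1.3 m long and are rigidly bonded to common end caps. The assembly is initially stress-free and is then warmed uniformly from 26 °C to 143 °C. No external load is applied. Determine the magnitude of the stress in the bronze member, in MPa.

σ ≈ 6.34 MPa (compressive)

The bronze has the larger α, so on heating it would change length more than the concrete if both were free. The rigid plates force a common final length, so the bronze is put into compression and the concrete into tension, with equal and opposite forces P (no external load).
Compatibility of the two members (thermal + elastic change equal): (α₁ − α₂)ΔT = P·[1/(A₁E₁) + 1/(A₂E₂)].
|α₁ − α₂|·ΔT = 5.2×10⁻⁶ × 117 = 0.0006084.
1/(A₁E₁) + 1/(A₂E₂) = 1/(525×29×10³) + 1/(1325×111×10³) = 7.248×10⁻⁸ N⁻¹.
So P = 0.0006084 / 7.248×10⁻⁸ = 8.394 kN.
σ_{bronze} = P/A₂ = 8394/1325 = 6.335 MPa, compressive.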